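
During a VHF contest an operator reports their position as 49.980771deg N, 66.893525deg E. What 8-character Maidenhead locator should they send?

MN39kx75

Add 180° to longitude and 90° to latitude: 246.89353, 139.98077.
Field (20°×10°, letters A–R): 246.89353/20 → 12 → M, 139.98077/10 → 13 → N; chars MN.
Square (2°×1°, digits 0–9): 6.89353/2 → 3, 9.98077/1 → 9; chars 39.
Subsquare (5′×2.5′, letters a–x): 0.89353/0.0833333 → 10 → k, 0.98077/0.0416667 → 23 → x; chars kx.
Extended square (30″×15″, digits 0–9): 0.06019/0.00833333 → 7, 0.02244/0.00416667 → 5; chars 75.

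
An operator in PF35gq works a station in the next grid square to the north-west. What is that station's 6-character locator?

Longitude subsquare g = 6; −1 → 5 = f.
Latitude subsquare q = 16; +1 → 17 = r.

PF35fr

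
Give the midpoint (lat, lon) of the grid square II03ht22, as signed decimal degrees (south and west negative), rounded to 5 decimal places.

Field I=8, I=8: +8·20° lon, +8·10° lat → SW at lon -20°, lat -10°.
Square 0, 3: +0·2° lon, +3·1° lat → SW at lon -20°, lat -7°.
Subsquare h=7, t=19: +7·0.0833333° lon, +19·0.0416667° lat → SW at lon -19.4167°, lat -6.20833°.
Extended square 2, 2: +2·0.00833333° lon, +2·0.00416667° lat → SW at lon -19.4°, lat -6.2°.
Cell spans 0.00833333° lon × 0.00416667° lat. Centre is SW corner plus half of each.
latitude -6.19792, longitude -19.39583.

-6.19792, -19.39583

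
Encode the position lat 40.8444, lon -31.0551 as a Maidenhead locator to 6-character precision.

HN40lu

Shift to the Maidenhead origin (180°W, 90°S): lon 148.9449, lat 130.8444.
Field: lon ⌊148.9449/20⌋ = 7 → H; lat ⌊130.8444/10⌋ = 13 → N.
Square: lon ⌊8.9449/2⌋ = 4; lat ⌊0.8444/1⌋ = 0.
Subsquare: lon ⌊0.9449/0.0833333⌋ = 11 → l; lat ⌊0.8444/0.0416667⌋ = 20 → u.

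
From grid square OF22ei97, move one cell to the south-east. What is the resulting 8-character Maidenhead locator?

Longitude extended square 9; +1 → 10, wraps to 0, carry into subsquare.
Longitude subsquare e = 4; +1 → 5 = f.
Latitude extended square 7; −1 → 6.

OF22fi06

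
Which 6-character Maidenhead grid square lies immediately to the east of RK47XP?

Longitude subsquare x = 23; +1 → 24, wraps to 0 = a, carry into square.
Longitude square 4; +1 → 5.
The latitude characters are unchanged.

RK57ap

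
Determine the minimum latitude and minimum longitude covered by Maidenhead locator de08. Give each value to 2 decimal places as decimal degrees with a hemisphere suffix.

42.00° S, 120.00° W

Field D=3, E=4: +3·20° lon, +4·10° lat → SW at lon -120°, lat -50°.
Square 0, 8: +0·2° lon, +8·1° lat → SW at lon -120°, lat -42°.
latitude 42.00° S, longitude 120.00° W.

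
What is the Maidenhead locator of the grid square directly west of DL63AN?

DL53xn

Longitude subsquare a = 0; −1 → -1, wraps to 23 = x, carry into square.
Longitude square 6; −1 → 5.
The latitude characters are unchanged.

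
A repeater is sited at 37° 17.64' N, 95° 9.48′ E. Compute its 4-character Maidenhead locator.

NM77

Offset from 180°W / 90°S: lon 275.16°, lat 127.29°.
Field: 275.16/20 → 13 → N, 127.29/10 → 12 → M; chars NM.
Square: 15.16/2 → 7, 7.29/1 → 7; chars 77.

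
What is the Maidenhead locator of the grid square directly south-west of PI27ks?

PI27jr

Longitude subsquare k = 10; −1 → 9 = j.
Latitude subsquare s = 18; −1 → 17 = r.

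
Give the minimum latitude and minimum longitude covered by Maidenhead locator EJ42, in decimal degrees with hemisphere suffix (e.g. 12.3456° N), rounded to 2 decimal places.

2.00° N, 92.00° W

Field E=4, J=9: +4·20° lon, +9·10° lat → SW at lon -100°, lat 0°.
Square 4, 2: +4·2° lon, +2·1° lat → SW at lon -92°, lat 2°.
latitude 2.00° N, longitude 92.00° W.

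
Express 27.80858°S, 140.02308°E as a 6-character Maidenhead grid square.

Add 180° to longitude and 90° to latitude: 320.0231, 62.1914.
Field: 320.0231/20 → 16 → Q, 62.1914/10 → 6 → G; chars QG.
Square: 0.0231/2 → 0, 2.1914/1 → 2; chars 02.
Subsquare: 0.0231/0.0833333 → 0 → a, 0.1914/0.0416667 → 4 → e; chars ae.

QG02ae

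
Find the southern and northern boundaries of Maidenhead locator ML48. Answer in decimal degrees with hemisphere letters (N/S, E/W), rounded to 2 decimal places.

28.00° N, 29.00° N

Field M=12, L=11: +12·20° lon, +11·10° lat → SW at lon 60°, lat 20°.
Square 4, 8: +4·2° lon, +8·1° lat → SW at lon 68°, lat 28°.
Cell spans 2° lon × 1° lat.
south 28.00° N, north 29.00° N.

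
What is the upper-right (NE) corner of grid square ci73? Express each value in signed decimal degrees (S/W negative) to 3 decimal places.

-6.000, -124.000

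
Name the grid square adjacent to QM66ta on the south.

Latitude subsquare a = 0; −1 → -1, wraps to 23 = x, carry into square.
Latitude square 6; −1 → 5.
The longitude characters are unchanged.

QM65tx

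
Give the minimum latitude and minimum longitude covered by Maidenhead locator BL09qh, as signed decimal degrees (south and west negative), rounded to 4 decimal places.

Field B=1, L=11: +1·20° lon, +11·10° lat → SW at lon -160°, lat 20°.
Square 0, 9: +0·2° lon, +9·1° lat → SW at lon -160°, lat 29°.
Subsquare q=16, h=7: +16·0.0833333° lon, +7·0.0416667° lat → SW at lon -158.667°, lat 29.2917°.
latitude 29.2917, longitude -158.6667.

29.2917, -158.6667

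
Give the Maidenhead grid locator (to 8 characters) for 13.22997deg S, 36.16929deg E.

Add 180° to longitude and 90° to latitude: 216.16929, 76.77003.
Field (20°×10°, letters A–R): 216.16929/20 → 10 → K, 76.77003/10 → 7 → H; chars KH.
Square (2°×1°, digits 0–9): 16.16929/2 → 8, 6.77003/1 → 6; chars 86.
Subsquare (5′×2.5′, letters a–x): 0.16929/0.0833333 → 2 → c, 0.77003/0.0416667 → 18 → s; chars cs.
Extended square (30″×15″, digits 0–9): 0.00262/0.00833333 → 0, 0.02003/0.00416667 → 4; chars 04.

KH86cs04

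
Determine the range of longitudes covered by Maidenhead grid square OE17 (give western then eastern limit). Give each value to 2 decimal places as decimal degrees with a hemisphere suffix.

102.00° E, 104.00° E

Field O=14, E=4: +14·20° lon, +4·10° lat → SW at lon 100°, lat -50°.
Square 1, 7: +1·2° lon, +7·1° lat → SW at lon 102°, lat -43°.
Cell spans 2° lon × 1° lat.
west 102.00° E, east 104.00° E.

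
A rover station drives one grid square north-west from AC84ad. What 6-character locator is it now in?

Longitude subsquare a = 0; −1 → -1, wraps to 23 = x, carry into square.
Longitude square 8; −1 → 7.
Latitude subsquare d = 3; +1 → 4 = e.

AC74xe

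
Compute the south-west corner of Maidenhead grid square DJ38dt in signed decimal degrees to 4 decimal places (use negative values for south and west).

Field D=3, J=9: +3·20° lon, +9·10° lat → SW at lon -120°, lat 0°.
Square 3, 8: +3·2° lon, +8·1° lat → SW at lon -114°, lat 8°.
Subsquare d=3, t=19: +3·0.0833333° lon, +19·0.0416667° lat → SW at lon -113.75°, lat 8.79167°.
latitude 8.7917, longitude -113.7500.

8.7917, -113.7500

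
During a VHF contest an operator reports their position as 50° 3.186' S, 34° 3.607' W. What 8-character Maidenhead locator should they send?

Offset from 180°W / 90°S: lon 145.93988°, lat 39.94690°.
Field: lon ⌊145.93988/20⌋ = 7 → H; lat ⌊39.94690/10⌋ = 3 → D.
Square: lon ⌊5.93988/2⌋ = 2; lat ⌊9.94690/1⌋ = 9.
Subsquare: lon ⌊1.93988/0.0833333⌋ = 23 → x; lat ⌊0.94690/0.0416667⌋ = 22 → w.
Extended square: lon ⌊0.02322/0.00833333⌋ = 2; lat ⌊0.03023/0.00416667⌋ = 7.

HD29xw27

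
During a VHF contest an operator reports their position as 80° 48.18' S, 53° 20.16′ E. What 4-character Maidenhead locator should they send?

LA69

Add 180° to longitude and 90° to latitude: 233.34, 9.20.
Field: 233.34/20 → 11 → L, 9.20/10 → 0 → A; chars LA.
Square: 13.34/2 → 6, 9.20/1 → 9; chars 69.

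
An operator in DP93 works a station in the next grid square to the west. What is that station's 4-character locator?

DP83

Longitude square 9; −1 → 8.
The latitude characters are unchanged.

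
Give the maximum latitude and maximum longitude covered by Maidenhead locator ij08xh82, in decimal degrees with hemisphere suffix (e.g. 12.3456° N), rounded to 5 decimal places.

Field I=8, J=9: +8·20° lon, +9·10° lat → SW at lon -20°, lat 0°.
Square 0, 8: +0·2° lon, +8·1° lat → SW at lon -20°, lat 8°.
Subsquare x=23, h=7: +23·0.0833333° lon, +7·0.0416667° lat → SW at lon -18.0833°, lat 8.29167°.
Extended square 8, 2: +8·0.00833333° lon, +2·0.00416667° lat → SW at lon -18.0167°, lat 8.3°.
Cell spans 0.00833333° lon × 0.00416667° lat. NE corner is SW corner plus one full cell.
latitude 8.30417° N, longitude 18.00833° W.

8.30417° N, 18.00833° W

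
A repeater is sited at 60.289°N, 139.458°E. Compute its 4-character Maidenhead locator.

Add 180° to longitude and 90° to latitude: 319.46, 150.29.
Field (20°×10°, letters A–R): 319.46/20 → 15 → P, 150.29/10 → 15 → P; chars PP.
Square (2°×1°, digits 0–9): 19.46/2 → 9, 0.29/1 → 0; chars 90.

PP90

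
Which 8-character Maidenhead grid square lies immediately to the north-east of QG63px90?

Longitude extended square 9; +1 → 10, wraps to 0, carry into subsquare.
Longitude subsquare p = 15; +1 → 16 = q.
Latitude extended square 0; +1 → 1.

QG63qx01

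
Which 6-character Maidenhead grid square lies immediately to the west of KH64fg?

KH64eg

Longitude subsquare f = 5; −1 → 4 = e.
The latitude characters are unchanged.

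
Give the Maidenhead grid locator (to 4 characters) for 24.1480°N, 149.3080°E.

QL44

Offset from 180°W / 90°S: lon 329.31°, lat 114.15°.
Field: 329.31/20 → 16 → Q, 114.15/10 → 11 → L; chars QL.
Square: 9.31/2 → 4, 4.15/1 → 4; chars 44.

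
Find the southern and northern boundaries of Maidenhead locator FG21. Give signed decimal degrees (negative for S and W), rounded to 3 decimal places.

-29.000, -28.000

Field F=5, G=6: +5·20° lon, +6·10° lat → SW at lon -80°, lat -30°.
Square 2, 1: +2·2° lon, +1·1° lat → SW at lon -76°, lat -29°.
Cell spans 2° lon × 1° lat.
south -29.000, north -28.000.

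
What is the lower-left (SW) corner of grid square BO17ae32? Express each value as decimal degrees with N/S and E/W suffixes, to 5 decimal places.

57.17500° N, 157.97500° W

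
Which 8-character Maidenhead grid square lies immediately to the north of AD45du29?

Latitude extended square 9; +1 → 10, wraps to 0, carry into subsquare.
Latitude subsquare u = 20; +1 → 21 = v.
The longitude characters are unchanged.

AD45dv20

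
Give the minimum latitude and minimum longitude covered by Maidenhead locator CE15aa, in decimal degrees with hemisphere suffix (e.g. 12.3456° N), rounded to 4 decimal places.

45.0000° S, 138.0000° W

Field C=2, E=4: +2·20° lon, +4·10° lat → SW at lon -140°, lat -50°.
Square 1, 5: +1·2° lon, +5·1° lat → SW at lon -138°, lat -45°.
Subsquare a=0, a=0: +0·0.0833333° lon, +0·0.0416667° lat → SW at lon -138°, lat -45°.
latitude 45.0000° S, longitude 138.0000° W.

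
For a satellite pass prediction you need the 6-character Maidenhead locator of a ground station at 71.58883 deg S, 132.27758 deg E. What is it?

Add 180° to longitude and 90° to latitude: 312.2776, 18.4112.
Field: 312.2776/20 → 15 → P, 18.4112/10 → 1 → B; chars PB.
Square: 12.2776/2 → 6, 8.4112/1 → 8; chars 68.
Subsquare: 0.2776/0.0833333 → 3 → d, 0.4112/0.0416667 → 9 → j; chars dj.

PB68dj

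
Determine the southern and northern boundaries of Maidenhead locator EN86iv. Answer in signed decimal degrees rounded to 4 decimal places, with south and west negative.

Field E=4, N=13: +4·20° lon, +13·10° lat → SW at lon -100°, lat 40°.
Square 8, 6: +8·2° lon, +6·1° lat → SW at lon -84°, lat 46°.
Subsquare i=8, v=21: +8·0.0833333° lon, +21·0.0416667° lat → SW at lon -83.3333°, lat 46.875°.
Cell spans 0.0833333° lon × 0.0416667° lat.
south 46.8750, north 46.9167.

46.8750, 46.9167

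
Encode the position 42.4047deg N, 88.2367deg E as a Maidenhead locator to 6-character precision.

NN42cj

Shift to the Maidenhead origin (180°W, 90°S): lon 268.2367, lat 132.4047.
Field: 268.2367/20 → 13 → N, 132.4047/10 → 13 → N; chars NN.
Square: 8.2367/2 → 4, 2.4047/1 → 2; chars 42.
Subsquare: 0.2367/0.0833333 → 2 → c, 0.4047/0.0416667 → 9 → j; chars cj.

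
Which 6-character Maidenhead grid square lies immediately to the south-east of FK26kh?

FK26lg

Longitude subsquare k = 10; +1 → 11 = l.
Latitude subsquare h = 7; −1 → 6 = g.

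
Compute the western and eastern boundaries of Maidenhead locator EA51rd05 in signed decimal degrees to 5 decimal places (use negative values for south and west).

-88.58333, -88.57500

Field E=4, A=0: +4·20° lon, +0·10° lat → SW at lon -100°, lat -90°.
Square 5, 1: +5·2° lon, +1·1° lat → SW at lon -90°, lat -89°.
Subsquare r=17, d=3: +17·0.0833333° lon, +3·0.0416667° lat → SW at lon -88.5833°, lat -88.875°.
Extended square 0, 5: +0·0.00833333° lon, +5·0.00416667° lat → SW at lon -88.5833°, lat -88.8542°.
Cell spans 0.00833333° lon × 0.00416667° lat.
west -88.58333, east -88.57500.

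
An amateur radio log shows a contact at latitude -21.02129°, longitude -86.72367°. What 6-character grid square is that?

EG68px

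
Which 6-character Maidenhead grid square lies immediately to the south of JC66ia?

Latitude subsquare a = 0; −1 → -1, wraps to 23 = x, carry into square.
Latitude square 6; −1 → 5.
The longitude characters are unchanged.

JC65ix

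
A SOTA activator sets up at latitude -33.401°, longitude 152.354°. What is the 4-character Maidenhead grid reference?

QF66

Shift to the Maidenhead origin (180°W, 90°S): lon 332.35, lat 56.60.
Field: lon ⌊332.35/20⌋ = 16 → Q; lat ⌊56.60/10⌋ = 5 → F.
Square: lon ⌊12.35/2⌋ = 6; lat ⌊6.60/1⌋ = 6.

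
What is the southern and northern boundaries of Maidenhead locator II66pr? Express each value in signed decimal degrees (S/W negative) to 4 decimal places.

-3.2917, -3.2500

Field I=8, I=8: +8·20° lon, +8·10° lat → SW at lon -20°, lat -10°.
Square 6, 6: +6·2° lon, +6·1° lat → SW at lon -8°, lat -4°.
Subsquare p=15, r=17: +15·0.0833333° lon, +17·0.0416667° lat → SW at lon -6.75°, lat -3.29167°.
Cell spans 0.0833333° lon × 0.0416667° lat.
south -3.2917, north -3.2500.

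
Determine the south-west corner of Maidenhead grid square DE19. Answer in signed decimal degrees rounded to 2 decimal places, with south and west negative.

-41.00, -118.00

Field D=3, E=4: +3·20° lon, +4·10° lat → SW at lon -120°, lat -50°.
Square 1, 9: +1·2° lon, +9·1° lat → SW at lon -118°, lat -41°.
latitude -41.00, longitude -118.00.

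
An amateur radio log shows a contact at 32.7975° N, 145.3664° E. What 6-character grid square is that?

QM22qt

Offset from 180°W / 90°S: lon 325.3664°, lat 122.7975°.
Field: 325.3664/20 → 16 → Q, 122.7975/10 → 12 → M; chars QM.
Square: 5.3664/2 → 2, 2.7975/1 → 2; chars 22.
Subsquare: 1.3664/0.0833333 → 16 → q, 0.7975/0.0416667 → 19 → t; chars qt.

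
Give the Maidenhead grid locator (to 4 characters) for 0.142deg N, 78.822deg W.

Offset from 180°W / 90°S: lon 101.18°, lat 90.14°.
Field (20°×10°, letters A–R): lon ⌊101.18/20⌋ = 5 → F; lat ⌊90.14/10⌋ = 9 → J.
Square (2°×1°, digits 0–9): lon ⌊1.18/2⌋ = 0; lat ⌊0.14/1⌋ = 0.

FJ00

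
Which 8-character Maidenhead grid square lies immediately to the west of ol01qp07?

OL01pp97

Longitude extended square 0; −1 → -1, wraps to 9, carry into subsquare.
Longitude subsquare q = 16; −1 → 15 = p.
The latitude characters are unchanged.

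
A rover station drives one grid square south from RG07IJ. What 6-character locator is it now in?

RG07ii

Latitude subsquare j = 9; −1 → 8 = i.
The longitude characters are unchanged.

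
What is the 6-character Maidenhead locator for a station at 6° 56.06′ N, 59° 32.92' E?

Shift to the Maidenhead origin (180°W, 90°S): lon 239.5487, lat 96.9343.
Field: lon ⌊239.5487/20⌋ = 11 → L; lat ⌊96.9343/10⌋ = 9 → J.
Square: lon ⌊19.5487/2⌋ = 9; lat ⌊6.9343/1⌋ = 6.
Subsquare: lon ⌊1.5487/0.0833333⌋ = 18 → s; lat ⌊0.9343/0.0416667⌋ = 22 → w.

LJ96sw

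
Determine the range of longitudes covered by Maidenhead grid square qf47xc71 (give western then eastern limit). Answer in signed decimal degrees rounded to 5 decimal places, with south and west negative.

Field Q=16, F=5: +16·20° lon, +5·10° lat → SW at lon 140°, lat -40°.
Square 4, 7: +4·2° lon, +7·1° lat → SW at lon 148°, lat -33°.
Subsquare x=23, c=2: +23·0.0833333° lon, +2·0.0416667° lat → SW at lon 149.917°, lat -32.9167°.
Extended square 7, 1: +7·0.00833333° lon, +1·0.00416667° lat → SW at lon 149.975°, lat -32.9125°.
Cell spans 0.00833333° lon × 0.00416667° lat.
west 149.97500, east 149.98333.

149.97500, 149.98333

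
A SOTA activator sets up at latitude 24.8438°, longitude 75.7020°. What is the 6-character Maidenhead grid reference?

Offset from 180°W / 90°S: lon 255.7020°, lat 114.8438°.
Field (20°×10°, letters A–R): lon ⌊255.7020/20⌋ = 12 → M; lat ⌊114.8438/10⌋ = 11 → L.
Square (2°×1°, digits 0–9): lon ⌊15.7020/2⌋ = 7; lat ⌊4.8438/1⌋ = 4.
Subsquare (5′×2.5′, letters a–x): lon ⌊1.7020/0.0833333⌋ = 20 → u; lat ⌊0.8438/0.0416667⌋ = 20 → u.

ML74uu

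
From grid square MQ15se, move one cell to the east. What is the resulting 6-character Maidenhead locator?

MQ15te

Longitude subsquare s = 18; +1 → 19 = t.
The latitude characters are unchanged.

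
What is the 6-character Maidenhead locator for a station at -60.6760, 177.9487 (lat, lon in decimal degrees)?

RC89xh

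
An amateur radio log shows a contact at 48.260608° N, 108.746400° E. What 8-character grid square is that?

Offset from 180°W / 90°S: lon 288.74640°, lat 138.26061°.
Field (20°×10°, letters A–R): 288.74640/20 → 14 → O, 138.26061/10 → 13 → N; chars ON.
Square (2°×1°, digits 0–9): 8.74640/2 → 4, 8.26061/1 → 8; chars 48.
Subsquare (5′×2.5′, letters a–x): 0.74640/0.0833333 → 8 → i, 0.26061/0.0416667 → 6 → g; chars ig.
Extended square (30″×15″, digits 0–9): 0.07973/0.00833333 → 9, 0.01061/0.00416667 → 2; chars 92.

ON48ig92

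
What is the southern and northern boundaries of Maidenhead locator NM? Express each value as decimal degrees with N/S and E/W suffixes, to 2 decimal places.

Field N=13, M=12: +13·20° lon, +12·10° lat → SW at lon 80°, lat 30°.
Cell spans 20° lon × 10° lat.
south 30.00° N, north 40.00° N.

30.00° N, 40.00° N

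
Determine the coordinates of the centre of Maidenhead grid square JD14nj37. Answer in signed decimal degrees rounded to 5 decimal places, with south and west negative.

-55.59375, 3.11250

Field J=9, D=3: +9·20° lon, +3·10° lat → SW at lon 0°, lat -60°.
Square 1, 4: +1·2° lon, +4·1° lat → SW at lon 2°, lat -56°.
Subsquare n=13, j=9: +13·0.0833333° lon, +9·0.0416667° lat → SW at lon 3.08333°, lat -55.625°.
Extended square 3, 7: +3·0.00833333° lon, +7·0.00416667° lat → SW at lon 3.10833°, lat -55.5958°.
Cell spans 0.00833333° lon × 0.00416667° lat. Centre is SW corner plus half of each.
latitude -55.59375, longitude 3.11250.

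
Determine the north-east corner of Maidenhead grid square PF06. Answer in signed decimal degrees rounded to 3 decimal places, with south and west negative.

-33.000, 122.000

Field P=15, F=5: +15·20° lon, +5·10° lat → SW at lon 120°, lat -40°.
Square 0, 6: +0·2° lon, +6·1° lat → SW at lon 120°, lat -34°.
Cell spans 2° lon × 1° lat. NE corner is SW corner plus one full cell.
latitude -33.000, longitude 122.000.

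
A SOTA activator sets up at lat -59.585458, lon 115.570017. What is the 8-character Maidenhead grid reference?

OD70sj89

Offset from 180°W / 90°S: lon 295.57002°, lat 30.41454°.
Field: 295.57002/20 → 14 → O, 30.41454/10 → 3 → D; chars OD.
Square: 15.57002/2 → 7, 0.41454/1 → 0; chars 70.
Subsquare: 1.57002/0.0833333 → 18 → s, 0.41454/0.0416667 → 9 → j; chars sj.
Extended square: 0.07002/0.00833333 → 8, 0.03954/0.00416667 → 9; chars 89.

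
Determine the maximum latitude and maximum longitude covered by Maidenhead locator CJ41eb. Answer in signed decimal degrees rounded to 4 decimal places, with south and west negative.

Field C=2, J=9: +2·20° lon, +9·10° lat → SW at lon -140°, lat 0°.
Square 4, 1: +4·2° lon, +1·1° lat → SW at lon -132°, lat 1°.
Subsquare e=4, b=1: +4·0.0833333° lon, +1·0.0416667° lat → SW at lon -131.667°, lat 1.04167°.
Cell spans 0.0833333° lon × 0.0416667° lat. NE corner is SW corner plus one full cell.
latitude 1.0833, longitude -131.5833.

1.0833, -131.5833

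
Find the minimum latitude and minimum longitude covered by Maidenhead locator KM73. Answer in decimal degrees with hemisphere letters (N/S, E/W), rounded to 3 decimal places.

33.000° N, 34.000° E

Field K=10, M=12: +10·20° lon, +12·10° lat → SW at lon 20°, lat 30°.
Square 7, 3: +7·2° lon, +3·1° lat → SW at lon 34°, lat 33°.
latitude 33.000° N, longitude 34.000° E.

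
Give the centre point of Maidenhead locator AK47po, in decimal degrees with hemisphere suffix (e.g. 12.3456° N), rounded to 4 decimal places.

Field A=0, K=10: +0·20° lon, +10·10° lat → SW at lon -180°, lat 10°.
Square 4, 7: +4·2° lon, +7·1° lat → SW at lon -172°, lat 17°.
Subsquare p=15, o=14: +15·0.0833333° lon, +14·0.0416667° lat → SW at lon -170.75°, lat 17.5833°.
Cell spans 0.0833333° lon × 0.0416667° lat. Centre is SW corner plus half of each.
latitude 17.6042° N, longitude 170.7083° W.

17.6042° N, 170.7083° W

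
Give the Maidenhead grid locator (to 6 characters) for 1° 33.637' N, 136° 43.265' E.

PJ81in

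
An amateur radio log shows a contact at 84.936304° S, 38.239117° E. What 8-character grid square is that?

KA95cb85

Shift to the Maidenhead origin (180°W, 90°S): lon 218.23912, lat 5.06370.
Field: lon ⌊218.23912/20⌋ = 10 → K; lat ⌊5.06370/10⌋ = 0 → A.
Square: lon ⌊18.23912/2⌋ = 9; lat ⌊5.06370/1⌋ = 5.
Subsquare: lon ⌊0.23912/0.0833333⌋ = 2 → c; lat ⌊0.06370/0.0416667⌋ = 1 → b.
Extended square: lon ⌊0.07245/0.00833333⌋ = 8; lat ⌊0.02203/0.00416667⌋ = 5.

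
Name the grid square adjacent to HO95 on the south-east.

Longitude square 9; +1 → 10, wraps to 0, carry into field.
Longitude field H = 7; +1 → 8 = I.
Latitude square 5; −1 → 4.

IO04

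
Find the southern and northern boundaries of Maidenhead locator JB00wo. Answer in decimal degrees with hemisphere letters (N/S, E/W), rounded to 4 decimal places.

Field J=9, B=1: +9·20° lon, +1·10° lat → SW at lon 0°, lat -80°.
Square 0, 0: +0·2° lon, +0·1° lat → SW at lon 0°, lat -80°.
Subsquare w=22, o=14: +22·0.0833333° lon, +14·0.0416667° lat → SW at lon 1.83333°, lat -79.4167°.
Cell spans 0.0833333° lon × 0.0416667° lat.
south 79.4167° S, north 79.3750° S.

79.4167° S, 79.3750° S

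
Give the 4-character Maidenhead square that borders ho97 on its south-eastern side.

Longitude square 9; +1 → 10, wraps to 0, carry into field.
Longitude field H = 7; +1 → 8 = I.
Latitude square 7; −1 → 6.

IO06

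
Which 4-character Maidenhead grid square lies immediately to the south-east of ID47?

ID56

Longitude square 4; +1 → 5.
Latitude square 7; −1 → 6.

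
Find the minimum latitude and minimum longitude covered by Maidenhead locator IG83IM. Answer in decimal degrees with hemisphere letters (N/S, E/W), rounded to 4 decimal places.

26.5000° S, 3.3333° W

Field I=8, G=6: +8·20° lon, +6·10° lat → SW at lon -20°, lat -30°.
Square 8, 3: +8·2° lon, +3·1° lat → SW at lon -4°, lat -27°.
Subsquare i=8, m=12: +8·0.0833333° lon, +12·0.0416667° lat → SW at lon -3.33333°, lat -26.5°.
latitude 26.5000° S, longitude 3.3333° W.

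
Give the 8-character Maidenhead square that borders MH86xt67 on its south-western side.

Longitude extended square 6; −1 → 5.
Latitude extended square 7; −1 → 6.

MH86xt56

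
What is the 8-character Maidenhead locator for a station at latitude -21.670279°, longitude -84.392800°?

Add 180° to longitude and 90° to latitude: 95.60720, 68.32972.
Field (20°×10°, letters A–R): 95.60720/20 → 4 → E, 68.32972/10 → 6 → G; chars EG.
Square (2°×1°, digits 0–9): 15.60720/2 → 7, 8.32972/1 → 8; chars 78.
Subsquare (5′×2.5′, letters a–x): 1.60720/0.0833333 → 19 → t, 0.32972/0.0416667 → 7 → h; chars th.
Extended square (30″×15″, digits 0–9): 0.02387/0.00833333 → 2, 0.03805/0.00416667 → 9; chars 29.

EG78th29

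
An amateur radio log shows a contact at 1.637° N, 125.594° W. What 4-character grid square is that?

CJ71

Offset from 180°W / 90°S: lon 54.41°, lat 91.64°.
Field (20°×10°, letters A–R): 54.41/20 → 2 → C, 91.64/10 → 9 → J; chars CJ.
Square (2°×1°, digits 0–9): 14.41/2 → 7, 1.64/1 → 1; chars 71.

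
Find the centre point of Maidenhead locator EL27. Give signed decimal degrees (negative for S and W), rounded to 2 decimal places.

27.50, -95.00

Field E=4, L=11: +4·20° lon, +11·10° lat → SW at lon -100°, lat 20°.
Square 2, 7: +2·2° lon, +7·1° lat → SW at lon -96°, lat 27°.
Cell spans 2° lon × 1° lat. Centre is SW corner plus half of each.
latitude 27.50, longitude -95.00.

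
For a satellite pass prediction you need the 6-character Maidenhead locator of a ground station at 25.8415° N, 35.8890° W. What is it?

Shift to the Maidenhead origin (180°W, 90°S): lon 144.1110, lat 115.8415.
Field (20°×10°, letters A–R): 144.1110/20 → 7 → H, 115.8415/10 → 11 → L; chars HL.
Square (2°×1°, digits 0–9): 4.1110/2 → 2, 5.8415/1 → 5; chars 25.
Subsquare (5′×2.5′, letters a–x): 0.1110/0.0833333 → 1 → b, 0.8415/0.0416667 → 20 → u; chars bu.

HL25bu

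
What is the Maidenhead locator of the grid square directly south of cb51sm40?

CB51sl49

Latitude extended square 0; −1 → -1, wraps to 9, carry into subsquare.
Latitude subsquare m = 12; −1 → 11 = l.
The longitude characters are unchanged.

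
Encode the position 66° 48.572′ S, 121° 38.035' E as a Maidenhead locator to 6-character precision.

PC03te

Offset from 180°W / 90°S: lon 301.6339°, lat 23.1905°.
Field: 301.6339/20 → 15 → P, 23.1905/10 → 2 → C; chars PC.
Square: 1.6339/2 → 0, 3.1905/1 → 3; chars 03.
Subsquare: 1.6339/0.0833333 → 19 → t, 0.1905/0.0416667 → 4 → e; chars te.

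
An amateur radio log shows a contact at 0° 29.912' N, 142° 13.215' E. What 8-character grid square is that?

QJ10cl69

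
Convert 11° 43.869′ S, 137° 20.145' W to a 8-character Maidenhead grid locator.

Add 180° to longitude and 90° to latitude: 42.66425, 78.26885.
Field (20°×10°, letters A–R): lon ⌊42.66425/20⌋ = 2 → C; lat ⌊78.26885/10⌋ = 7 → H.
Square (2°×1°, digits 0–9): lon ⌊2.66425/2⌋ = 1; lat ⌊8.26885/1⌋ = 8.
Subsquare (5′×2.5′, letters a–x): lon ⌊0.66425/0.0833333⌋ = 7 → h; lat ⌊0.26885/0.0416667⌋ = 6 → g.
Extended square (30″×15″, digits 0–9): lon ⌊0.08092/0.00833333⌋ = 9; lat ⌊0.01885/0.00416667⌋ = 4.

CH18hg94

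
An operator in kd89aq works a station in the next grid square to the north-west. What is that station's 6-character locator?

Longitude subsquare a = 0; −1 → -1, wraps to 23 = x, carry into square.
Longitude square 8; −1 → 7.
Latitude subsquare q = 16; +1 → 17 = r.

KD79xr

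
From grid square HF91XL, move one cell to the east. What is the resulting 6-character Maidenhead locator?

IF01al

Longitude subsquare x = 23; +1 → 24, wraps to 0 = a, carry into square.
Longitude square 9; +1 → 10, wraps to 0, carry into field.
Longitude field H = 7; +1 → 8 = I.
The latitude characters are unchanged.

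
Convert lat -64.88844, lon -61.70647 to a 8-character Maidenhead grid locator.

Shift to the Maidenhead origin (180°W, 90°S): lon 118.29353, lat 25.11156.
Field: 118.29353/20 → 5 → F, 25.11156/10 → 2 → C; chars FC.
Square: 18.29353/2 → 9, 5.11156/1 → 5; chars 95.
Subsquare: 0.29353/0.0833333 → 3 → d, 0.11156/0.0416667 → 2 → c; chars dc.
Extended square: 0.04353/0.00833333 → 5, 0.02823/0.00416667 → 6; chars 56.

FC95dc56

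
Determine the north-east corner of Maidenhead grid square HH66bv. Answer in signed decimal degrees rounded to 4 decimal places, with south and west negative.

Field H=7, H=7: +7·20° lon, +7·10° lat → SW at lon -40°, lat -20°.
Square 6, 6: +6·2° lon, +6·1° lat → SW at lon -28°, lat -14°.
Subsquare b=1, v=21: +1·0.0833333° lon, +21·0.0416667° lat → SW at lon -27.9167°, lat -13.125°.
Cell spans 0.0833333° lon × 0.0416667° lat. NE corner is SW corner plus one full cell.
latitude -13.0833, longitude -27.8333.

-13.0833, -27.8333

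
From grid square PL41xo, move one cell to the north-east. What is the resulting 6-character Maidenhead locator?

PL51ap

Longitude subsquare x = 23; +1 → 24, wraps to 0 = a, carry into square.
Longitude square 4; +1 → 5.
Latitude subsquare o = 14; +1 → 15 = p.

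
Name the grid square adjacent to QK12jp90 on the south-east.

QK12ko09

Longitude extended square 9; +1 → 10, wraps to 0, carry into subsquare.
Longitude subsquare j = 9; +1 → 10 = k.
Latitude extended square 0; −1 → -1, wraps to 9, carry into subsquare.
Latitude subsquare p = 15; −1 → 14 = o.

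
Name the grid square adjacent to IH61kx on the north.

IH62ka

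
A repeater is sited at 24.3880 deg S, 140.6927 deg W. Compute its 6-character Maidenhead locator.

Add 180° to longitude and 90° to latitude: 39.3073, 65.6120.
Field: lon ⌊39.3073/20⌋ = 1 → B; lat ⌊65.6120/10⌋ = 6 → G.
Square: lon ⌊19.3073/2⌋ = 9; lat ⌊5.6120/1⌋ = 5.
Subsquare: lon ⌊1.3073/0.0833333⌋ = 15 → p; lat ⌊0.6120/0.0416667⌋ = 14 → o.

BG95po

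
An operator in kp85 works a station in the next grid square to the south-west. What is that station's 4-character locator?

KP74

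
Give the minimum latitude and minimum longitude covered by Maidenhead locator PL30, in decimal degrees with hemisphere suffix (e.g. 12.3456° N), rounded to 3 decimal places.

Field P=15, L=11: +15·20° lon, +11·10° lat → SW at lon 120°, lat 20°.
Square 3, 0: +3·2° lon, +0·1° lat → SW at lon 126°, lat 20°.
latitude 20.000° N, longitude 126.000° E.

20.000° N, 126.000° E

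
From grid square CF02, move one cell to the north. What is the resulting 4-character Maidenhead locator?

CF03

Latitude square 2; +1 → 3.
The longitude characters are unchanged.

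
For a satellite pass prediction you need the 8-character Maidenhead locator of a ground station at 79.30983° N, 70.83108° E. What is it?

Shift to the Maidenhead origin (180°W, 90°S): lon 250.83108, lat 169.30983.
Field: 250.83108/20 → 12 → M, 169.30983/10 → 16 → Q; chars MQ.
Square: 10.83108/2 → 5, 9.30983/1 → 9; chars 59.
Subsquare: 0.83108/0.0833333 → 9 → j, 0.30983/0.0416667 → 7 → h; chars jh.
Extended square: 0.08108/0.00833333 → 9, 0.01816/0.00416667 → 4; chars 94.

MQ59jh94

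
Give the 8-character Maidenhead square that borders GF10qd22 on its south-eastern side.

GF10qd31

Longitude extended square 2; +1 → 3.
Latitude extended square 2; −1 → 1.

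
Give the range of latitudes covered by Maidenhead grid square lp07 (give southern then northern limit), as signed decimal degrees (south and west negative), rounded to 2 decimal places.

67.00, 68.00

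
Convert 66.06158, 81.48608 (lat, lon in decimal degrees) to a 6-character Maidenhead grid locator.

NP06rb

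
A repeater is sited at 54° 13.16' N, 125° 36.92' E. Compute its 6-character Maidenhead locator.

PO24tf

Offset from 180°W / 90°S: lon 305.6153°, lat 144.2193°.
Field: 305.6153/20 → 15 → P, 144.2193/10 → 14 → O; chars PO.
Square: 5.6153/2 → 2, 4.2193/1 → 4; chars 24.
Subsquare: 1.6153/0.0833333 → 19 → t, 0.2193/0.0416667 → 5 → f; chars tf.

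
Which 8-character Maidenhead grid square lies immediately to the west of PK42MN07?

PK42ln97

Longitude extended square 0; −1 → -1, wraps to 9, carry into subsquare.
Longitude subsquare m = 12; −1 → 11 = l.
The latitude characters are unchanged.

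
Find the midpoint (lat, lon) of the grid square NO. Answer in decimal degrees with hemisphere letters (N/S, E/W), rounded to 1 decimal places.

Field N=13, O=14: +13·20° lon, +14·10° lat → SW at lon 80°, lat 50°.
Cell spans 20° lon × 10° lat. Centre is SW corner plus half of each.
latitude 55.0° N, longitude 90.0° E.

55.0° N, 90.0° E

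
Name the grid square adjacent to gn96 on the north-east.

Longitude square 9; +1 → 10, wraps to 0, carry into field.
Longitude field G = 6; +1 → 7 = H.
Latitude square 6; +1 → 7.

HN07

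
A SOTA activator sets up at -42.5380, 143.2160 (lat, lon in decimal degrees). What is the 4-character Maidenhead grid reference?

Add 180° to longitude and 90° to latitude: 323.22, 47.46.
Field: lon ⌊323.22/20⌋ = 16 → Q; lat ⌊47.46/10⌋ = 4 → E.
Square: lon ⌊3.22/2⌋ = 1; lat ⌊7.46/1⌋ = 7.

QE17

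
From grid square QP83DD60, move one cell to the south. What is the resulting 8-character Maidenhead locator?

QP83dc69

Latitude extended square 0; −1 → -1, wraps to 9, carry into subsquare.
Latitude subsquare d = 3; −1 → 2 = c.
The longitude characters are unchanged.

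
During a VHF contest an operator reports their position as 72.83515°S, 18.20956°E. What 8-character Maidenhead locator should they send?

Offset from 180°W / 90°S: lon 198.20956°, lat 17.16485°.
Field: 198.20956/20 → 9 → J, 17.16485/10 → 1 → B; chars JB.
Square: 18.20956/2 → 9, 7.16485/1 → 7; chars 97.
Subsquare: 0.20956/0.0833333 → 2 → c, 0.16485/0.0416667 → 3 → d; chars cd.
Extended square: 0.04289/0.00833333 → 5, 0.03985/0.00416667 → 9; chars 59.

JB97cd59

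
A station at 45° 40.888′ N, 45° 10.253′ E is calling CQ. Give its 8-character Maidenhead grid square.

LN25oq03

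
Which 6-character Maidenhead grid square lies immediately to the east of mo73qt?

MO73rt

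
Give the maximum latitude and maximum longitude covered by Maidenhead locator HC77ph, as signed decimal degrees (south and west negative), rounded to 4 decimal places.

Field H=7, C=2: +7·20° lon, +2·10° lat → SW at lon -40°, lat -70°.
Square 7, 7: +7·2° lon, +7·1° lat → SW at lon -26°, lat -63°.
Subsquare p=15, h=7: +15·0.0833333° lon, +7·0.0416667° lat → SW at lon -24.75°, lat -62.7083°.
Cell spans 0.0833333° lon × 0.0416667° lat. NE corner is SW corner plus one full cell.
latitude -62.6667, longitude -24.6667.

-62.6667, -24.6667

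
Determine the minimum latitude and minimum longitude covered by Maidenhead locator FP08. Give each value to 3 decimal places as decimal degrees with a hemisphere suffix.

68.000° N, 80.000° W

Field F=5, P=15: +5·20° lon, +15·10° lat → SW at lon -80°, lat 60°.
Square 0, 8: +0·2° lon, +8·1° lat → SW at lon -80°, lat 68°.
latitude 68.000° N, longitude 80.000° W.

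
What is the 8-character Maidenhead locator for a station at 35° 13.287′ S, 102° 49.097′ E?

Offset from 180°W / 90°S: lon 282.81828°, lat 54.77855°.
Field: 282.81828/20 → 14 → O, 54.77855/10 → 5 → F; chars OF.
Square: 2.81828/2 → 1, 4.77855/1 → 4; chars 14.
Subsquare: 0.81828/0.0833333 → 9 → j, 0.77855/0.0416667 → 18 → s; chars js.
Extended square: 0.06828/0.00833333 → 8, 0.02855/0.00416667 → 6; chars 86.

OF14js86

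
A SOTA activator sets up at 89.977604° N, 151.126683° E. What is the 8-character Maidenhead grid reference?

Shift to the Maidenhead origin (180°W, 90°S): lon 331.12668, lat 179.97760.
Field: lon ⌊331.12668/20⌋ = 16 → Q; lat ⌊179.97760/10⌋ = 17 → R.
Square: lon ⌊11.12668/2⌋ = 5; lat ⌊9.97760/1⌋ = 9.
Subsquare: lon ⌊1.12668/0.0833333⌋ = 13 → n; lat ⌊0.97760/0.0416667⌋ = 23 → x.
Extended square: lon ⌊0.04335/0.00833333⌋ = 5; lat ⌊0.01927/0.00416667⌋ = 4.

QR59nx54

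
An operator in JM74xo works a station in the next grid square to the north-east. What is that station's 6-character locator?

JM84ap

Longitude subsquare x = 23; +1 → 24, wraps to 0 = a, carry into square.
Longitude square 7; +1 → 8.
Latitude subsquare o = 14; +1 → 15 = p.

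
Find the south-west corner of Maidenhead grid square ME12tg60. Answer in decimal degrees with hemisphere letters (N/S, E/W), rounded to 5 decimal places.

Field M=12, E=4: +12·20° lon, +4·10° lat → SW at lon 60°, lat -50°.
Square 1, 2: +1·2° lon, +2·1° lat → SW at lon 62°, lat -48°.
Subsquare t=19, g=6: +19·0.0833333° lon, +6·0.0416667° lat → SW at lon 63.5833°, lat -47.75°.
Extended square 6, 0: +6·0.00833333° lon, +0·0.00416667° lat → SW at lon 63.6333°, lat -47.75°.
latitude 47.75000° S, longitude 63.63333° E.

47.75000° S, 63.63333° E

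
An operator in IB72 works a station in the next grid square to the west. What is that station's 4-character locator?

IB62

Longitude square 7; −1 → 6.
The latitude characters are unchanged.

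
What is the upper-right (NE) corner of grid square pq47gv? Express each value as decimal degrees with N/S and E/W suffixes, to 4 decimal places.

Field P=15, Q=16: +15·20° lon, +16·10° lat → SW at lon 120°, lat 70°.
Square 4, 7: +4·2° lon, +7·1° lat → SW at lon 128°, lat 77°.
Subsquare g=6, v=21: +6·0.0833333° lon, +21·0.0416667° lat → SW at lon 128.5°, lat 77.875°.
Cell spans 0.0833333° lon × 0.0416667° lat. NE corner is SW corner plus one full cell.
latitude 77.9167° N, longitude 128.5833° E.

77.9167° N, 128.5833° E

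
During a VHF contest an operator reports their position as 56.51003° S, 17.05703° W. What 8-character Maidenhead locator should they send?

Add 180° to longitude and 90° to latitude: 162.94297, 33.48997.
Field: 162.94297/20 → 8 → I, 33.48997/10 → 3 → D; chars ID.
Square: 2.94297/2 → 1, 3.48997/1 → 3; chars 13.
Subsquare: 0.94297/0.0833333 → 11 → l, 0.48997/0.0416667 → 11 → l; chars ll.
Extended square: 0.02630/0.00833333 → 3, 0.03164/0.00416667 → 7; chars 37.

ID13ll37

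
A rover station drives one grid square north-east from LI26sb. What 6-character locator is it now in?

LI26tc

Longitude subsquare s = 18; +1 → 19 = t.
Latitude subsquare b = 1; +1 → 2 = c.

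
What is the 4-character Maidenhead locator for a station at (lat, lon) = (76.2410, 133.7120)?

PQ66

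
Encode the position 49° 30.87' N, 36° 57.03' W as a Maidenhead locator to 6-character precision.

Shift to the Maidenhead origin (180°W, 90°S): lon 143.0495, lat 139.5145.
Field: lon ⌊143.0495/20⌋ = 7 → H; lat ⌊139.5145/10⌋ = 13 → N.
Square: lon ⌊3.0495/2⌋ = 1; lat ⌊9.5145/1⌋ = 9.
Subsquare: lon ⌊1.0495/0.0833333⌋ = 12 → m; lat ⌊0.5145/0.0416667⌋ = 12 → m.

HN19mm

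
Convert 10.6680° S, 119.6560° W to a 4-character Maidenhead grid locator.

DH09

Offset from 180°W / 90°S: lon 60.34°, lat 79.33°.
Field: lon ⌊60.34/20⌋ = 3 → D; lat ⌊79.33/10⌋ = 7 → H.
Square: lon ⌊0.34/2⌋ = 0; lat ⌊9.33/1⌋ = 9.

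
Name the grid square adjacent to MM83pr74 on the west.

MM83pr64

Longitude extended square 7; −1 → 6.
The latitude characters are unchanged.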